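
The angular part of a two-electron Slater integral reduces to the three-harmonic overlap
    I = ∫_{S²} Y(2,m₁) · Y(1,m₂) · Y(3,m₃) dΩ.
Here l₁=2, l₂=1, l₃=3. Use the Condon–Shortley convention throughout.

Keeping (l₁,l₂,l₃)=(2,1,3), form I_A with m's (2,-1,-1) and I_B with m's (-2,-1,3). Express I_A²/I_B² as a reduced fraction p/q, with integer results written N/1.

1/15

l's match ⇒ only the (l;m) 3-j factors differ between A and B.
A: triangle coeff Δ(2,1,3) = 1/105; Σ_t [0,0]: t=0:+1/48 = 1/48; (3j)²=1/105 [(2 1 3; 2 -1 -1)], sign=+1
B: triangle coeff Δ(2,1,3) = 1/105; Σ_t [0,0]: t=0:+1/48 = 1/48; (3j)²=1/7 [(2 1 3; -2 -1 3)], sign=+1
I_A²/I_B² = (1/105)/(1/7) = 1/15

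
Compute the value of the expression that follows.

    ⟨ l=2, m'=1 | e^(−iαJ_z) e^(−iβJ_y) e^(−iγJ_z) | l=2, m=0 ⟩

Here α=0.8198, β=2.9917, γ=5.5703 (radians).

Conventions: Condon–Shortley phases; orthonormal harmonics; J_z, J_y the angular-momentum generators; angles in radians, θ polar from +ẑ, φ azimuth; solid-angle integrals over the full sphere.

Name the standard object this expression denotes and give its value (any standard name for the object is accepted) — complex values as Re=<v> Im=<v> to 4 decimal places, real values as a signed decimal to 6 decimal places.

This is a Wigner D-matrix element — the rotation-matrix element ⟨l m'| R(α,β,γ) |l m⟩ in the angular-momentum basis.
D^2_{1,0}(0.8198,2.9917,5.5703) = e^{-i·1·0.8198}·d^2_{1,0}(2.9917)·e^{-i·0·5.5703}. Compute d first:
Half-angle: c=0.074876, s=0.997193. N=√(6·1·2·2)=4.898979
k: max(0,(0)−(1))=0 … min(2+(0),2−(1))=1
  k=0: (−1)^1·4.8990/(2)·0.0749^3·0.9972^1 = -0.001025
  k=1: (−1)^2·4.8990/(2)·0.0749^1·0.9972^3 = +0.181868
d^2_{1,0}(2.9917) = -0.001025 +0.181868 = +0.180843
D = (+0.682367-0.731009i)·(+0.180843)·(+1.000000+0.000000i) = +0.123401-0.132198i

Wigner D-matrix element, Re=0.1234 Im=-0.1322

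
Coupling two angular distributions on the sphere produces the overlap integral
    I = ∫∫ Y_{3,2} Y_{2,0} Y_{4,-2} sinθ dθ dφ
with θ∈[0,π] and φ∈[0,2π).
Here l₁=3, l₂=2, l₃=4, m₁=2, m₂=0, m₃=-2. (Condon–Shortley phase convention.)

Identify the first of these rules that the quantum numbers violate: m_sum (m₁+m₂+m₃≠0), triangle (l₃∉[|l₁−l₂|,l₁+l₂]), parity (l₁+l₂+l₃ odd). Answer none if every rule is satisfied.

m₁+m₂+m₃ = 2 + 0 − 2 = 0  ✓
triangle: |3−2|=1 ≤ l₃=4 ≤ 3+2=5  ✓
parity: l₁+l₂+l₃ = 9 is odd  ✗

parity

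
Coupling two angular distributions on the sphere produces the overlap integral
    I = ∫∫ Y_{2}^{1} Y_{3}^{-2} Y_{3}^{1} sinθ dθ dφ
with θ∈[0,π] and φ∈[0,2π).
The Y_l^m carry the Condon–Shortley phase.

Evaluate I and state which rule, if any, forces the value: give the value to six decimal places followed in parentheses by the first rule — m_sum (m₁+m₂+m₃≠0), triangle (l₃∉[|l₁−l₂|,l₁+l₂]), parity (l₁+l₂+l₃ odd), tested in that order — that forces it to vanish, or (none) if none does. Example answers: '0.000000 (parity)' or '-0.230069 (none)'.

m-sum 0 ✓  L=8 even ✓  1≤3≤5 ✓
Π(2lᵢ+1) = 5×7×7 = 245
triangle coeff Δ(2,3,3) = 1/3780
Σ_t [0,2]: t=0:+1/24 t=1:−1/4 t=2:+1/24 = -1/6
(3j)²=4/105 [(2 3 3; 0 0 0)], sign=+1
Σ_t [0,1]: t=0:+1/12 t=1:−1/48 = 1/16
(3j)²=1/28 [(2 3 3; 1 -2 1)], sign=+1
⇒ 4πI² = 1/3
I = (+1)√(1/3/(4π)) = 0.16286750
No selection rule forces the value: the integral is nonzero (none).

0.162868 (none)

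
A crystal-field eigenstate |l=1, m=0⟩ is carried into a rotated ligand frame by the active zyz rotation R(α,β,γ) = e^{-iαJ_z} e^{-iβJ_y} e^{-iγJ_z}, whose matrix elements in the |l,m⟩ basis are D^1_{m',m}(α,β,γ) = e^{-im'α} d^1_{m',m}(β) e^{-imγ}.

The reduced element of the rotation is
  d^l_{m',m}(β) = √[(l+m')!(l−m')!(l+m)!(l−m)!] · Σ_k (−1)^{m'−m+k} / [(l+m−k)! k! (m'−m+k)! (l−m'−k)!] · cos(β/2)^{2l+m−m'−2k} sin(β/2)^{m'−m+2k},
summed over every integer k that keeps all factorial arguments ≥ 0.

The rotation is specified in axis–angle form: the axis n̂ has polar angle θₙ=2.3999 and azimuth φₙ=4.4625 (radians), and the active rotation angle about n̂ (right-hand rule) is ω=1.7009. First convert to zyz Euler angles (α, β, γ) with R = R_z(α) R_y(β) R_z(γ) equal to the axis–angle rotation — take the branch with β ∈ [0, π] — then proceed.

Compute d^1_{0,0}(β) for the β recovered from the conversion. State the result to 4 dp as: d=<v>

Axis–angle → zyz. n̂ = (sinθₙcosφₙ, sinθₙsinφₙ, cosθₙ) = (-0.167058, -0.654555, -0.737326), ω = 1.7009.
R = I cosω + sinω [n̂]ₓ + (1−cosω) n̂n̂ᵀ gives
  R = [-0.098208, +0.854630, -0.509866; -0.607560, +0.354290, +0.710880; +0.788179, +0.379588, +0.484444]
β = atan2(√(R₁₃²+R₂₃²), R₃₃) = 1.065068; α = atan2(R₂₃, R₁₃) mod 2π = 2.192994; γ = atan2(R₃₂, −R₃₁) mod 2π = 2.692772
d^1_{0,0}(β=1.0651) via the finite sum:
c=cos(1.065068/2)=0.861523, s=sin(1.065068/2)=0.507718; N=√[1·1·1·1]=1.000000
k: max(0,(0)−(0))=0 … min(1+(0),1−(0))=1
  k=0: (−1)^0·1.0000/(1)·0.8615^2·0.5077^0 = +0.742222
  k=1: (−1)^1·1.0000/(1)·0.8615^0·0.5077^2 = -0.257778
d^1_{0,0}(1.0651) = +0.742222 -0.257778 = +0.484444

d=0.4844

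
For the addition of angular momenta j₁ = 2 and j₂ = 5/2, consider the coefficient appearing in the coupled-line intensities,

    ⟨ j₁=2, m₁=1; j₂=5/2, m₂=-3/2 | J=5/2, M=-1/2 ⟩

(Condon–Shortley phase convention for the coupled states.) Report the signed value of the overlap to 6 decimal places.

triangle: 2!×2!×3!/8! = 24/40320
(j±m)!: 3!×1!×1!×4!×2!×3! = 1728
prefactor² = (2J+1)×Δ×N² = 216/35
  k=0: +1/(0!×2!×1!×1!×1!×2!) = 1/4
  k=1: −1/(1!×1!×0!×0!×2!×3!) = -1/12
Σ = 1/6  ⇒  CG² = 216/35×(1/6)² = 6/35
CG = +√(6/35) = +0.414039

+0.414039  (= +√(6/35))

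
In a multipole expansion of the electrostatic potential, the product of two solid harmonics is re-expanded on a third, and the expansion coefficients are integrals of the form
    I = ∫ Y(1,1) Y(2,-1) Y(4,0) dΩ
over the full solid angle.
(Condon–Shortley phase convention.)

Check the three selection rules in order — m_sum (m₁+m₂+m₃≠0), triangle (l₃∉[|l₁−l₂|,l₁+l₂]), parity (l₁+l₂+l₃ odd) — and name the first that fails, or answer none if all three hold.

Σmᵢ = 0  ✓
l₃∈[|l₁−l₂|,l₁+l₂]=[1,3] required, l₃=4 fails  ✗
Σlᵢ = 7 ⇒ odd

triangle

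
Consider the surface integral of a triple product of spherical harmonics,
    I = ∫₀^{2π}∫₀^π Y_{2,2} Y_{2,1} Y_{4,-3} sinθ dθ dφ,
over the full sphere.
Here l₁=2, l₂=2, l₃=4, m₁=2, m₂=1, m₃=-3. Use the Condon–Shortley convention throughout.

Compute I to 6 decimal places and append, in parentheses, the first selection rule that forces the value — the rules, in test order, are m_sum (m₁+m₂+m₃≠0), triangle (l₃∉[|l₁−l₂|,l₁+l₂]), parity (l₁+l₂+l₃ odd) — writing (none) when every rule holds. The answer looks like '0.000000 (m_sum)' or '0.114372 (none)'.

-0.238414 (none)

Rules hold: Σm=0, L=8 even, 0≤4≤4.
N = 5·5·9 = 225
Δ = 0!·4!·4!/9! = 1/630
Racah Σ t=0..0: t=0:+1/16 = 1/16
⇒ 3j(2 2 4; 0 0 0)² = 2/35, sgn +1
Racah Σ t=0..0: t=0:+1/144 = 1/144
⇒ 3j(2 2 4; 2 1 -3)² = 1/18, sgn -1
4πI² = N·(3j₀)²·(3jₘ)² = 5/7
I = -1·√(0.714286/4π) = -0.23841361
No selection rule forces the value: the integral is nonzero (none).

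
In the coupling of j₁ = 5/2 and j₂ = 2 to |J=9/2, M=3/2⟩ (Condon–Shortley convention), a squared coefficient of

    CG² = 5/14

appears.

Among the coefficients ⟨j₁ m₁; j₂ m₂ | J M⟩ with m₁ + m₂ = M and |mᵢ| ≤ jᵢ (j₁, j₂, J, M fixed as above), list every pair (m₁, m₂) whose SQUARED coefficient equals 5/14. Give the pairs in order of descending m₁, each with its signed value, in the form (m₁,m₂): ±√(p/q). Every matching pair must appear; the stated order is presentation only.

Admissible pairs with m₁+m₂ = M = 3/2: (-1/2,2), (1/2,1), (3/2,0), (5/2,-1)
  (m₁,m₂)=(5/2,-1): CG² = 1/21, CG = +√(1/21)
  (m₁,m₂)=(3/2,0): CG² = 5/14, CG = +√(5/14)   ← matches the target
  (m₁,m₂)=(1/2,1): CG² = 10/21, CG = +√(10/21)
  (m₁,m₂)=(-1/2,2): CG² = 5/42, CG = +√(5/42)
Pairs with CG² = 5/14: (3/2,0): +√(5/14)

(3/2,0): +√(5/14)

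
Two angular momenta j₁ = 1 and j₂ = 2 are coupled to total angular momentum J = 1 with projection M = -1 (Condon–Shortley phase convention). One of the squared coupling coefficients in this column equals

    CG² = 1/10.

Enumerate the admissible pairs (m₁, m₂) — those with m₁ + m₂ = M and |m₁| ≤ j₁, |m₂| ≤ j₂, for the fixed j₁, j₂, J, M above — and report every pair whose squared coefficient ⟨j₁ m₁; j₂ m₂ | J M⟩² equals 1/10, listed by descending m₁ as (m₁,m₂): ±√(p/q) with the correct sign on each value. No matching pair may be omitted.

(-1,0): +√(1/10)

Admissible pairs with m₁+m₂ = M = -1: (-1,0), (0,-1), (1,-2)
  (m₁,m₂)=(1,-2): CG² = 3/5, CG = +√(3/5)
  (m₁,m₂)=(0,-1): CG² = 3/10, CG = −√(3/10)
  (m₁,m₂)=(-1,0): CG² = 1/10, CG = +√(1/10)   ← matches the target
Pairs with CG² = 1/10: (-1,0): +√(1/10)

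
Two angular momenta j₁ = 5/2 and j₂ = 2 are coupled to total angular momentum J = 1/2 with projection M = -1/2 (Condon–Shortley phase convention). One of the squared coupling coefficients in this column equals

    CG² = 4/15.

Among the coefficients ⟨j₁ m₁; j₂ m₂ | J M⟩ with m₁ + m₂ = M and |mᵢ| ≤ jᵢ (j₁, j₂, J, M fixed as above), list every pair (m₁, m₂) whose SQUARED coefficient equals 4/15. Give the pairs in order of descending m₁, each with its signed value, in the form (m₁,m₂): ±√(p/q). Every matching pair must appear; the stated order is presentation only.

Admissible pairs with m₁+m₂ = M = -1/2: (-5/2,2), (-3/2,1), (-1/2,0), (1/2,-1), (3/2,-2)
  (m₁,m₂)=(3/2,-2): CG² = 1/15, CG = +√(1/15)
  (m₁,m₂)=(1/2,-1): CG² = 2/15, CG = −√(2/15)
  (m₁,m₂)=(-1/2,0): CG² = 1/5, CG = +√(1/5)
  (m₁,m₂)=(-3/2,1): CG² = 4/15, CG = −√(4/15)   ← matches the target
  (m₁,m₂)=(-5/2,2): CG² = 1/3, CG = +√(1/3)
Pairs with CG² = 4/15: (-3/2,1): −√(4/15)

(-3/2,1): −√(4/15)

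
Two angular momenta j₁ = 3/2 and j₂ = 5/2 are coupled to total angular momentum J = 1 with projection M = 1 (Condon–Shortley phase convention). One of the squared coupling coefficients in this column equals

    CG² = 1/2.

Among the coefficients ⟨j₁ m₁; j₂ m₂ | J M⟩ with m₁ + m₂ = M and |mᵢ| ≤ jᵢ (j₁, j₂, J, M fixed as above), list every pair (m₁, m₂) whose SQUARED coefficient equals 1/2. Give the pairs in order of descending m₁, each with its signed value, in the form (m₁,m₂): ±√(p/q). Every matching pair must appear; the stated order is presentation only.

Admissible pairs with m₁+m₂ = M = 1: (-3/2,5/2), (-1/2,3/2), (1/2,1/2), (3/2,-1/2)
  (m₁,m₂)=(3/2,-1/2): CG² = 1/20, CG = +√(1/20)
  (m₁,m₂)=(1/2,1/2): CG² = 3/20, CG = −√(3/20)
  (m₁,m₂)=(-1/2,3/2): CG² = 3/10, CG = +√(3/10)
  (m₁,m₂)=(-3/2,5/2): CG² = 1/2, CG = −√(1/2)   ← matches the target
Pairs with CG² = 1/2: (-3/2,5/2): −√(1/2)

(-3/2,5/2): −√(1/2)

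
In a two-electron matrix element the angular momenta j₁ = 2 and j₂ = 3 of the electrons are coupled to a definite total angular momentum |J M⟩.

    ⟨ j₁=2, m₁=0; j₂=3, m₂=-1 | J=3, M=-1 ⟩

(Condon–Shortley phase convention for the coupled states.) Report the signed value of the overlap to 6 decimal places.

−√(3/20) = -0.387298

j₁+j₂−J=2  J+j₁−j₂=2  J−j₁+j₂=4  j₁+j₂+J+1=9
(j₁±m₁, j₂±m₂, J±M) = (2,2,2,4,2,4)
P² = 256/15
sum k=0..2:
  [0] +1/16 = 1/16
  [1] −1/6 = -1/6
  [2] +1/96 = 1/96
S = -3/32
C² = P²·S² = 3/20 ; C = -0.387298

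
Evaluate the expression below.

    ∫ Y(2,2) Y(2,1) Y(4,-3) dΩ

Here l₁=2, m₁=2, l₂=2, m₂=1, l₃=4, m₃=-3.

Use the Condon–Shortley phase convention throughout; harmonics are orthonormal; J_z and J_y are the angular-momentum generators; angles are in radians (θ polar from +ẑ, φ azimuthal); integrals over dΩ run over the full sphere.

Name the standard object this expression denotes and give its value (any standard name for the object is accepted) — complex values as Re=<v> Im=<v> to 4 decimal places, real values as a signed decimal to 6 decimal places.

This is a Gaunt coefficient — the integral of a triple product of spherical harmonics over the sphere.
Rules hold: Σm=0, L=8 even, 0≤4≤4.
N = 5·5·9 = 225
Δ = 0!·4!·4!/9! = 1/630
Racah Σ t=0..0: t=0:+1/16 = 1/16
⇒ 3j(2 2 4; 0 0 0)² = 2/35, sgn +1
Racah Σ t=0..0: t=0:+1/144 = 1/144
⇒ 3j(2 2 4; 2 1 -3)² = 1/18, sgn -1
4πI² = N·(3j₀)²·(3jₘ)² = 5/7
I = -1·√(0.714286/4π) = -0.23841361

Gaunt coefficient, -0.238414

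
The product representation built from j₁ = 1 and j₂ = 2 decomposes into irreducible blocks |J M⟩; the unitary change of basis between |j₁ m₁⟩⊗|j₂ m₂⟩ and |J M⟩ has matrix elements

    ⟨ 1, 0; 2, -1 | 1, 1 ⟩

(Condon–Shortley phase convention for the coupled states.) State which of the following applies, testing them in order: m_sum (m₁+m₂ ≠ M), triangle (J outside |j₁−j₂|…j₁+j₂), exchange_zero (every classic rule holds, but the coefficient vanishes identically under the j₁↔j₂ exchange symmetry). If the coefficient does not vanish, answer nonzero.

m-sum: m₁+m₂ = 0+(-1) = -1, M = 1  ✗ ⇒ coefficient is 0

m_sum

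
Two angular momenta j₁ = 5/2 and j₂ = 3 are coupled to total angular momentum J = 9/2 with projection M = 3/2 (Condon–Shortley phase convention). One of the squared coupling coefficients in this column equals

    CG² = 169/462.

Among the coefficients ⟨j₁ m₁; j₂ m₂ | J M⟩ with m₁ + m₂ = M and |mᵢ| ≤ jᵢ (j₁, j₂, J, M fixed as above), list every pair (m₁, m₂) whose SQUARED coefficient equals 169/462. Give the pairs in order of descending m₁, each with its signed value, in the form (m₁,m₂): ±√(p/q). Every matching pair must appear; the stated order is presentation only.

Admissible pairs with m₁+m₂ = M = 3/2: (-3/2,3), (-1/2,2), (1/2,1), (3/2,0), (5/2,-1)
  (m₁,m₂)=(5/2,-1): CG² = 50/231, CG = +√(50/231)
  (m₁,m₂)=(3/2,0): CG² = 45/154, CG = +√(45/154)
  (m₁,m₂)=(1/2,1): CG² = 5/231, CG = −√(5/231)
  (m₁,m₂)=(-1/2,2): CG² = 169/462, CG = −√(169/462)   ← matches the target
  (m₁,m₂)=(-3/2,3): CG² = 8/77, CG = −√(8/77)
Pairs with CG² = 169/462: (-1/2,2): −√(169/462)

(-1/2,2): −√(169/462)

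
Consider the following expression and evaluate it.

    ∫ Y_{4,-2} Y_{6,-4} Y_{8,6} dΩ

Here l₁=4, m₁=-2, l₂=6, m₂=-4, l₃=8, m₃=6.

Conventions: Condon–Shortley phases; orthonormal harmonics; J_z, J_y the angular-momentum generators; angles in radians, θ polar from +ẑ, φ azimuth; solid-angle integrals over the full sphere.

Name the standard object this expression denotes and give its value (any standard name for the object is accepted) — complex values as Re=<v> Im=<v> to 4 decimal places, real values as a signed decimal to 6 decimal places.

Gaunt coefficient, +0.133505

This is a Gaunt coefficient — the integral of a triple product of spherical harmonics over the sphere.
Rules hold: Σm=0, L=18 even, 2≤8≤10.
N = 9·13·17 = 1989
Δ = 2!·6!·10!/19! = 1/23279256
Racah Σ t=0..2: t=0:+1/1658880 t=1:−1/518400 t=2:+1/1658880 = -1/1382400
⇒ 3j(4 6 8; 0 0 0)² = 504/46189, sgn -1
Racah Σ t=0..2: t=0:+1/116121600 t=1:−1/43545600 t=2:+1/348364800 = -1/87091200
⇒ 3j(4 6 8; -2 -4 6)² = 10/969, sgn -1
4πI² = N·(3j₀)²·(3jₘ)² = 15120/67507
I = +1·√(0.223977/4π) = 0.13350470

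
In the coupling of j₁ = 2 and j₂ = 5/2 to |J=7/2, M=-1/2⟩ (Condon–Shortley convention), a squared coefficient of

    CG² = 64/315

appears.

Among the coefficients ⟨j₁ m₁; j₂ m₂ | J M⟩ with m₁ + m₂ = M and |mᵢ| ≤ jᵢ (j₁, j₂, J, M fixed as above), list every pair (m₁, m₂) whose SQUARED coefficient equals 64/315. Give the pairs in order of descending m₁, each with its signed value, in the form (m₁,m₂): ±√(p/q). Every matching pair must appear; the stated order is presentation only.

(-2,3/2): −√(64/315)

Admissible pairs with m₁+m₂ = M = -1/2: (-2,3/2), (-1,1/2), (0,-1/2), (1,-3/2), (2,-5/2)
  (m₁,m₂)=(2,-5/2): CG² = 4/63, CG = +√(4/63)
  (m₁,m₂)=(1,-3/2): CG² = 121/315, CG = +√(121/315)
  (m₁,m₂)=(0,-1/2): CG² = 4/105, CG = +√(4/105)
  (m₁,m₂)=(-1,1/2): CG² = 14/45, CG = −√(14/45)
  (m₁,m₂)=(-2,3/2): CG² = 64/315, CG = −√(64/315)   ← matches the target
Pairs with CG² = 64/315: (-2,3/2): −√(64/315)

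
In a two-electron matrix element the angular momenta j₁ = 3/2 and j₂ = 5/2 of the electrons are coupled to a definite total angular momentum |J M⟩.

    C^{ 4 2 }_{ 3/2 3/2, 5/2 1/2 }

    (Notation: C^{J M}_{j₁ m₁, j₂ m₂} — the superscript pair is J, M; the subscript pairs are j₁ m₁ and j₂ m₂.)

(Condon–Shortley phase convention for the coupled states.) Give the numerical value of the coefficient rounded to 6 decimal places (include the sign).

√[9·0!3!5!/9! · 3!0!3!2!6!2!] = √(12960/7)
  +(−1)^0/∏(0,0,0,3,3,2)! = 1/72  (running 1/72)
⟨..|..⟩ = √(12960/7)·(1/72) = +0.597614

+0.597614  (= +√(5/14))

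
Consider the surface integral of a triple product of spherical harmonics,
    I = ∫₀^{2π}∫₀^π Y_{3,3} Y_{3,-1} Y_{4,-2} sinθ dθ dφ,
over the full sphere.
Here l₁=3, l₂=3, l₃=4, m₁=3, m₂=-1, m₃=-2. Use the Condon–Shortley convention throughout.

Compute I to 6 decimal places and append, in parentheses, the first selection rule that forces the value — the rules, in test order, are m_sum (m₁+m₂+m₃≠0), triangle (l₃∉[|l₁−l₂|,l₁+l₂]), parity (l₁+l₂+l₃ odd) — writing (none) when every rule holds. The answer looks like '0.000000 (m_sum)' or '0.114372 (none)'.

-0.188451 (none)

Rules hold: Σm=0, L=10 even, 0≤4≤6.
N = 7·7·9 = 441
Δ = 2!·4!·4!/11! = 1/34650
Racah Σ t=0..2: t=0:+1/72 t=1:−1/16 t=2:+1/72 = -5/144
⇒ 3j(3 3 4; 0 0 0)² = 2/77, sgn -1
Racah Σ t=0..0: t=0:+1/192 = 1/192
⇒ 3j(3 3 4; 3 -1 -2)² = 3/77, sgn +1
4πI² = N·(3j₀)²·(3jₘ)² = 54/121
I = -1·√(0.446281/4π) = -0.18845135
No selection rule forces the value: the integral is nonzero (none).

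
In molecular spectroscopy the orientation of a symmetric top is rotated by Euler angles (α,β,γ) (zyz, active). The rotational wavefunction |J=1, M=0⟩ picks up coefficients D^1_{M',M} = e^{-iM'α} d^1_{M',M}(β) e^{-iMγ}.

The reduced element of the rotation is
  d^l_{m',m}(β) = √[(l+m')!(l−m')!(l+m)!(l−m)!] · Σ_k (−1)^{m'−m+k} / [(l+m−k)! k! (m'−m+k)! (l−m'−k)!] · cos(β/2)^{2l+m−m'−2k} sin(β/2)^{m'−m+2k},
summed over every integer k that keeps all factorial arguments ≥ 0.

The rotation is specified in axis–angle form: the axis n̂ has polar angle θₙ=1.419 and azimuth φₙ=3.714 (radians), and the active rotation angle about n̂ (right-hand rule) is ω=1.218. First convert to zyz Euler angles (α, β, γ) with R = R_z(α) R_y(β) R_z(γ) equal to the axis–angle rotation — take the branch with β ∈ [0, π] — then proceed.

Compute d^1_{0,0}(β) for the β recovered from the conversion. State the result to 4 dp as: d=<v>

Axis–angle → zyz. n̂ = (sinθₙcosφₙ, sinθₙsinφₙ, cosθₙ) = (-0.830933, -0.535429, +0.151214), ω = 1.2180.
R = I cosω + sinω [n̂]ₓ + (1−cosω) n̂n̂ᵀ gives
  R = [+0.797407, +0.149280, -0.584686; +0.433081, +0.533151, +0.726767; +0.420218, -0.832746, +0.360488]
β = atan2(√(R₁₃²+R₂₃²), R₃₃) = 1.202005; α = atan2(R₂₃, R₁₃) mod 2π = 2.248277; γ = atan2(R₃₂, −R₃₁) mod 2π = 4.245055
d^1_{0,0}(β=1.2020) via the finite sum:
Half-angle: c=0.824769, s=0.565470. N=√(1·1·1·1)=1.000000
k∈{0,1} keeps every argument non-negative
  k=0: (−1)^0·1.0000/(1)·0.8248^2·0.5655^0 = +0.680244
  k=1: (−1)^1·1.0000/(1)·0.8248^0·0.5655^2 = -0.319756
d^1_{0,0}(1.2020) = +0.680244 -0.319756 = +0.360488

d=0.3605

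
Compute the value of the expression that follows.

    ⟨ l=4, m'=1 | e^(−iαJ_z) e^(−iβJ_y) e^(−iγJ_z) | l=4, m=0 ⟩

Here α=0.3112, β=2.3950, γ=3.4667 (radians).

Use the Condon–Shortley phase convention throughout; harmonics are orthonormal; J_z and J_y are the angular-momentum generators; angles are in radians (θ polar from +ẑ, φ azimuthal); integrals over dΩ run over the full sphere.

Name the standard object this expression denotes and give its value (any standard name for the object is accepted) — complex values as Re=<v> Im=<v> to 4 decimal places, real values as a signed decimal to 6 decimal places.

Wigner D-matrix element, Re=0.2046 Im=-0.0658

This is a Wigner D-matrix element — the rotation-matrix element ⟨l m'| R(α,β,γ) |l m⟩ in the angular-momentum basis.
D^4_{1,0}(0.3112,2.3950,3.4667) = e^{-i·1·0.3112}·d^4_{1,0}(2.3950)·e^{-i·0·3.4667}. Compute d first:
c=cos(2.395000/2)=0.364687, s=sin(2.395000/2)=0.931130; N=√[120·6·24·24]=643.987578
The bounds max(0,m−m')=0 and min(l+m,l−m')=3 give 4 terms
  k=0: (−1)^1·643.9876/(144)·0.3647^7·0.9311^1 = -0.003572
  k=1: (−1)^2·643.9876/(24)·0.3647^5·0.9311^3 = +0.139732
  k=2: (−1)^3·643.9876/(24)·0.3647^3·0.9311^5 = -0.910916
  k=3: (−1)^4·643.9876/(144)·0.3647^1·0.9311^7 = +0.989710
d^4_{1,0}(2.3950) = -0.003572 +0.139732 -0.910916 +0.989710 = +0.214954
Phases: e^{-i·(1)·0.3112}=+0.951967-0.306201i, e^{-i·(0)·3.4667}=+1.000000+0.000000i ⇒ D=+0.204629-0.065819i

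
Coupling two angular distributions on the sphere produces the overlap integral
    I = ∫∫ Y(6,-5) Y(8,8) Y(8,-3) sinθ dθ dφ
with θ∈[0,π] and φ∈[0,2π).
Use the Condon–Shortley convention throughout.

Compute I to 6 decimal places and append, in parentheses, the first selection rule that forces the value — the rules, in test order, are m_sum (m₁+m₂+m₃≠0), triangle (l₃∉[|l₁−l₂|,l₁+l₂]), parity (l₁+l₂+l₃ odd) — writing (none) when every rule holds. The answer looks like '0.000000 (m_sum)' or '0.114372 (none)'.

0.074165 (none)

Rules hold: Σm=0, L=22 even, 2≤8≤14.
N = 13·17·17 = 3757
Δ = 6!·6!·10!/23! = 1/13742520792
Racah Σ t=0..6: t=0:+1/41803776000 t=1:−1/435456000 t=2:+1/39813120 t=3:−1/18662400 t=4:+1/39813120 t=5:−1/435456000 t=6:+1/41803776000 = -11/1393459200
⇒ 3j(6 8 8; 0 0 0)² = 600/96577, sgn -1
Racah Σ t=6..6: t=6:+1/313528320000 = 1/313528320000
⇒ 3j(6 8 8; -5 8 -3)² = 22/7429, sgn -1
4πI² = N·(3j₀)²·(3jₘ)² = 13200/190969
I = +1·√(0.0691212/4π) = 0.07416527
No selection rule forces the value: the integral is nonzero (none).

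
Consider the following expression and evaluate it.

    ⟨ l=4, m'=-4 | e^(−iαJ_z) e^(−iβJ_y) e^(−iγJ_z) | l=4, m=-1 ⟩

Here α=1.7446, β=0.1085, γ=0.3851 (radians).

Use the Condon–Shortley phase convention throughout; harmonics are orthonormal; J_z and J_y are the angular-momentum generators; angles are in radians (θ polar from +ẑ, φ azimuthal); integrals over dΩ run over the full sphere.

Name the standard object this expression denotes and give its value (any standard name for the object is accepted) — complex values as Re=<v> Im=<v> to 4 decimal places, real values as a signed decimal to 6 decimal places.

Wigner D-matrix element, Re=0.0006 Im=0.0010

This is a Wigner D-matrix element — the rotation-matrix element ⟨l m'| R(α,β,γ) |l m⟩ in the angular-momentum basis.
First d^4_{-4,-1}(β=0.1085), then the phase factors e^{-i(-4)α} and e^{-i(-1)γ}:
With c≡cos(β/2)=0.998529 and s≡sin(β/2)=0.054223, N=[1·40320·6·120]^{1/2}=5387.986637
Admissible k: 3..3 (factorial args all ≥0)
  k=3: (−1)^0·5387.9866/(720)·0.9985^5·0.0542^3 = +0.001184
d^4_{-4,-1}(0.1085) = +0.001184
D = (+0.767916+0.640550i)·(+0.001184)·(+0.926761+0.375652i) = +0.000558+0.001045i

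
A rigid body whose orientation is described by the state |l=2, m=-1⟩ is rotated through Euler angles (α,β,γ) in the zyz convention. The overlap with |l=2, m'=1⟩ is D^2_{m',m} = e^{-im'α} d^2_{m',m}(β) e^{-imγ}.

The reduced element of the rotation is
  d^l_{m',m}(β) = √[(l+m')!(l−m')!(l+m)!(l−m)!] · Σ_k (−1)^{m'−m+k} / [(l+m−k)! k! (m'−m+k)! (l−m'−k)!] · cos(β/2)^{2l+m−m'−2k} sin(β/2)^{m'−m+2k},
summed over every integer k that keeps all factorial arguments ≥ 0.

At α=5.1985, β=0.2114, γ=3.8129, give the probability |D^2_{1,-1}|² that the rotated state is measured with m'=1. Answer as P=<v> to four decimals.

P=0.0011

D^2_{1,-1}(5.1985,0.2114,3.8129) = e^{-i·1·5.1985}·d^2_{1,-1}(0.2114)·e^{-i·-1·3.8129}. Compute d first:
With c≡cos(β/2)=0.994419 and s≡sin(β/2)=0.105503, N=[6·1·1·6]^{1/2}=6.000000
The bounds max(0,m−m')=0 and min(l+m,l−m')=1 give 2 terms
  k=0: (−1)^2·6.0000/(2)·0.9944^2·0.1055^2 = +0.033021
  k=1: (−1)^3·6.0000/(6)·0.9944^0·0.1055^4 = -0.000124
d^2_{1,-1}(0.2114) = +0.033021 -0.000124 = +0.032897
|D^2_{1,-1}|² = |d^2_{1,-1}(β)|² = (+0.032897)² = 0.001082 (the z-rotation phases have unit modulus)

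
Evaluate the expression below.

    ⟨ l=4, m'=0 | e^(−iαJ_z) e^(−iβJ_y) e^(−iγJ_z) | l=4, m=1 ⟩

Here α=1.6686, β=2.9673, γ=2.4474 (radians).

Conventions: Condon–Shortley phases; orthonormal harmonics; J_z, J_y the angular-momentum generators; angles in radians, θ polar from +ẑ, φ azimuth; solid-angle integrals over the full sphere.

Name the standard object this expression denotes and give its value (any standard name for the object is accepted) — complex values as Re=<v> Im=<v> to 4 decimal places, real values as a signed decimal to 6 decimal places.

This is a Wigner D-matrix element — the rotation-matrix element ⟨l m'| R(α,β,γ) |l m⟩ in the angular-momentum basis.
Split into d^4_{0,1}(β=2.9673) × two z-phases.
Half-angle: c=0.087036, s=0.996205. N=√(24·24·120·6)=643.987578
k∈{1,2,3,4} keeps every argument non-negative
  k=1: (−1)^0·643.9876/(144)·0.0870^7·0.9962^1 = +0.000000
  k=2: (−1)^1·643.9876/(24)·0.0870^5·0.9962^3 = -0.000132
  k=3: (−1)^2·643.9876/(24)·0.0870^3·0.9962^5 = +0.017358
  k=4: (−1)^3·643.9876/(144)·0.0870^1·0.9962^7 = -0.379014
d^4_{0,1}(2.9673) = +0.000000 -0.000132 +0.017358 -0.379014 = -0.361788
Phases: e^{-i·(0)·1.6686}=+1.000000+0.000000i, e^{-i·(1)·2.4474}=-0.768570-0.639765i ⇒ D=+0.278060+0.231460i

Wigner D-matrix element, Re=0.2781 Im=0.2315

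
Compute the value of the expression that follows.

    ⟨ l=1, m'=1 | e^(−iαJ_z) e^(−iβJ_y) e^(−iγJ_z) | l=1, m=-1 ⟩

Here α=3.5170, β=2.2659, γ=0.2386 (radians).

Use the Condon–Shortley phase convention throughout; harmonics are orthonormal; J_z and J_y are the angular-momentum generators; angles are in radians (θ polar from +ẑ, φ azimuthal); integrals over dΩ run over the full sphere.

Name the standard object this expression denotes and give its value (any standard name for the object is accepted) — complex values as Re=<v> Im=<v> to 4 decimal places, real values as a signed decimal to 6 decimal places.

This is a Wigner D-matrix element — the rotation-matrix element ⟨l m'| R(α,β,γ) |l m⟩ in the angular-momentum basis.
Split into d^1_{1,-1}(β=2.2659) × two z-phases.
With c≡cos(β/2)=0.423990 and s≡sin(β/2)=0.905667, N=[2·1·1·2]^{1/2}=2.000000
Admissible k: 0..0 (factorial args all ≥0)
  k=0: (−1)^2·2.0000/(2)·0.4240^0·0.9057^2 = +0.820233
d^1_{1,-1}(2.2659) = +0.820233
D = (-0.930358+0.366652i)·(+0.820233)·(+0.971670+0.236343i) = -0.812569+0.111864i

Wigner D-matrix element, Re=-0.8126 Im=0.1119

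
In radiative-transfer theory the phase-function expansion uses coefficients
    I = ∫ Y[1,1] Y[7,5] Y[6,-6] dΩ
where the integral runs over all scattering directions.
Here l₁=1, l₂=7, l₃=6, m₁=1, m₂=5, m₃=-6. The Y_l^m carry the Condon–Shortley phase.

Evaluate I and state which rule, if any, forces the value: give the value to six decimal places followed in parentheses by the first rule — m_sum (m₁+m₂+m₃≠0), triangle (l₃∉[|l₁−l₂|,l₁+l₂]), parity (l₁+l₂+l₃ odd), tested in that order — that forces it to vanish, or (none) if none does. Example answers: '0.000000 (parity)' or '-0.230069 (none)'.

-0.034990 (none)

Rules hold: Σm=0, L=14 even, 6≤6≤8.
N = 3·15·13 = 585
Δ = 2!·0!·12!/15! = 1/1365
Racah Σ t=1..1: t=1:−1/518400 = -1/518400
⇒ 3j(1 7 6; 0 0 0)² = 7/195, sgn -1
Racah Σ t=0..0: t=0:+1/958003200 = 1/958003200
⇒ 3j(1 7 6; 1 5 -6)² = 1/1365, sgn +1
4πI² = N·(3j₀)²·(3jₘ)² = 1/65
I = -1·√(0.0153846/4π) = -0.03498955
No selection rule forces the value: the integral is nonzero (none).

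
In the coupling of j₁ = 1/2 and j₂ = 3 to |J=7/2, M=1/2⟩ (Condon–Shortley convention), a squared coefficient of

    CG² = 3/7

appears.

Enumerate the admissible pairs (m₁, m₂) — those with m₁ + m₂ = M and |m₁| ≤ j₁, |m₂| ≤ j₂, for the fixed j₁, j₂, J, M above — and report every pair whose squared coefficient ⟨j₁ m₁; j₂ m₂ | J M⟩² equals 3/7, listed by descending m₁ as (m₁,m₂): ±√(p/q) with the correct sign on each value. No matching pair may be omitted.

(-1/2,1): +√(3/7)

Admissible pairs with m₁+m₂ = M = 1/2: (-1/2,1), (1/2,0)
  (m₁,m₂)=(1/2,0): CG² = 4/7, CG = +√(4/7)
  (m₁,m₂)=(-1/2,1): CG² = 3/7, CG = +√(3/7)   ← matches the target
Pairs with CG² = 3/7: (-1/2,1): +√(3/7)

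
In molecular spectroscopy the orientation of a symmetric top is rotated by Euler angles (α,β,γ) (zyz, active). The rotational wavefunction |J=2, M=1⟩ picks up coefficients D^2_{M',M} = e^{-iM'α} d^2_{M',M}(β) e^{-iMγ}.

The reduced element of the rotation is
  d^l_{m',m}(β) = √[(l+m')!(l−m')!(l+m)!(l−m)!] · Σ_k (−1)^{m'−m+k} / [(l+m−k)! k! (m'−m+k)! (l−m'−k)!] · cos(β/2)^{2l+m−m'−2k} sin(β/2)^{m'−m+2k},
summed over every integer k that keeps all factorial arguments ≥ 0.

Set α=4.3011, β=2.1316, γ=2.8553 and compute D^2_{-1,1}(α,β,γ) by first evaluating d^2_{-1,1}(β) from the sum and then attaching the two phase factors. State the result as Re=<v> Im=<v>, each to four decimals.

Split into d^2_{-1,1}(β=2.1316) × two z-phases.
c=cos(2.131600/2)=0.483804, s=sin(2.131600/2)=0.875176; N=√[1·6·6·1]=6.000000
k∈{2,3} keeps every argument non-negative
  k=2: (−1)^0·6.0000/(2)·0.4838^2·0.8752^2 = +0.537838
  k=3: (−1)^1·6.0000/(6)·0.4838^0·0.8752^4 = -0.586654
d^2_{-1,1}(2.1316) = +0.537838 -0.586654 = -0.048816
Phases: e^{-i·(-1)·4.3011}=-0.399791-0.916606i, e^{-i·(1)·2.8553}=-0.959297-0.282398i ⇒ D=-0.006086-0.048435i

Re=-0.0061 Im=-0.0484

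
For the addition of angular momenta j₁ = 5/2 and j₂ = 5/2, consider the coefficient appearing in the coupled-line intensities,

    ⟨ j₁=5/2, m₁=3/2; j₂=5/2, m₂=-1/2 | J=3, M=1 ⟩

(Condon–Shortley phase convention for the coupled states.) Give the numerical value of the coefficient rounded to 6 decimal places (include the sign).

j₁+j₂−J=2  J+j₁−j₂=3  J−j₁+j₂=3  j₁+j₂+J+1=9
(j₁±m₁, j₂±m₂, J±M) = (4,1,2,3,4,2)
P² = 96/5
sum k=0..1:
  [0] +1/8 = 1/8
  [1] −1/12 = -1/12
S = 1/24
C² = P²·S² = 1/30 ; C = +0.182574

+√(1/30) ≈ +0.182574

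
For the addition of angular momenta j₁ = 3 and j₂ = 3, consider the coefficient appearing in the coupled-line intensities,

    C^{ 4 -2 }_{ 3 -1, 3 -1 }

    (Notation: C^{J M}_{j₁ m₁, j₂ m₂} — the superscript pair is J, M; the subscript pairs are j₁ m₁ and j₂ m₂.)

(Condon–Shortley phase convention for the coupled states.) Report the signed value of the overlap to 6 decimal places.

−√(20/77) ≈ -0.509647

√[9·2!4!4!/11! · 2!4!2!4!2!6!] = √(331776/385)
  +(−1)^0/∏(0,2,4,2,0,2)! = 1/192  (running 1/192)
  +(−1)^1/∏(1,1,3,1,1,3)! = -1/36  (running -13/576)
  +(−1)^2/∏(2,0,2,0,2,4)! = 1/192  (running -5/288)
⟨..|..⟩ = √(331776/385)·(-5/288) = -0.509647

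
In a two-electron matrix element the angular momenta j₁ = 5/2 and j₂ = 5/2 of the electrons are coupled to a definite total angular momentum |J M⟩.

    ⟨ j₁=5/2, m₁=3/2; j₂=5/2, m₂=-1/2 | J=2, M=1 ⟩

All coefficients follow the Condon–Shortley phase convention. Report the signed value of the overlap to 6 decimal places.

√[5·3!2!2!/8! · 4!1!2!3!3!1!] = √(36/7)
  +(−1)^0/∏(0,3,1,2,1,0)! = 1/12  (running 1/12)
  +(−1)^1/∏(1,2,0,1,2,1)! = -1/4  (running -1/6)
⟨..|..⟩ = √(36/7)·(-1/6) = -0.377964

−√(1/7) = -0.377964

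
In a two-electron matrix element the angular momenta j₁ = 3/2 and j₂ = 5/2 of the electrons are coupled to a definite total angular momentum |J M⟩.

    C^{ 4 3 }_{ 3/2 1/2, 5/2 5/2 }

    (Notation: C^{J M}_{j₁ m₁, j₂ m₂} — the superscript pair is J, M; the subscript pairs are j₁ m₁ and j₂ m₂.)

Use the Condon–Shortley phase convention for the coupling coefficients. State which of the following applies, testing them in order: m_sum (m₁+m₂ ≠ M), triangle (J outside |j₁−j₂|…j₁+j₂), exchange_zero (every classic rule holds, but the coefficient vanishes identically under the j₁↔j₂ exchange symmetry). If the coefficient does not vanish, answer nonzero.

nonzero

m-sum: m₁+m₂ = 1/2+5/2 = 3, M = 3  ✓
triangle: |j₁−j₂| = 1 ≤ J = 4 ≤ j₁+j₂ = 4  ✓
exchange: j₁≠j₂ or m₁≠m₂ — the exchange symmetry imposes no constraint here
value check: CG = +√(3/8) = +0.612372 ≠ 0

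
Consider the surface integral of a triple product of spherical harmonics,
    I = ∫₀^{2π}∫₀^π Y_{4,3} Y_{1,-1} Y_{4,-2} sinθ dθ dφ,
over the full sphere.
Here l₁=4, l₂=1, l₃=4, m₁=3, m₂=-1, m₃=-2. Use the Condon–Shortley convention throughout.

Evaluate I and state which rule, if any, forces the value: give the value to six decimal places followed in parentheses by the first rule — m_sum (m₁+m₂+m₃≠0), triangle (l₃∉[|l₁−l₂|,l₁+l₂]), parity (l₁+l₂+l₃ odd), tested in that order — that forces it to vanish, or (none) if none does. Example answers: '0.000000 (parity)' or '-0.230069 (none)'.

0.000000 (parity)

L=9 odd ⇒ parity kills the (l;000) factor ⇒ I = 0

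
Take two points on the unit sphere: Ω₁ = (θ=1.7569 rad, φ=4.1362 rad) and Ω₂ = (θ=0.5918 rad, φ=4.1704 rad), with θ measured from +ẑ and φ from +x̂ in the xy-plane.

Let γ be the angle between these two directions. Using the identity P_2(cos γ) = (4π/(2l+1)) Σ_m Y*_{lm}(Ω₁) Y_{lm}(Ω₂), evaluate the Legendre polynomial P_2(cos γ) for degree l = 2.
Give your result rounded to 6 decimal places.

-0.266746

Expand P_2 via completeness: Σ_{m} conj(Y_{2,m}) at Ω₁ times Y_{2,m} at Ω₂ —
  m=-2: (-0.151576+0.340868i) × (-0.056236-0.106244i) = +0.044739-0.003065i  (running Σ = +0.044739-0.003065i)
  m=-1: (+0.076537+0.117797i) × (-0.184505+0.306418i) = -0.050216+0.001718i  (running Σ = -0.005477-0.001347i)
  m=0: (-0.282998-0.000000i) × (+0.336331+0.000000i) = -0.095181-0.000000i  (running Σ = -0.100658-0.001347i)
  m=1: (-0.076537+0.117797i) × (+0.184505+0.306418i) = -0.050216-0.001718i  (running Σ = -0.150874-0.003065i)
  m=2: (-0.151576-0.340868i) × (-0.056236+0.106244i) = +0.044739+0.003065i  (running Σ = -0.106135+0.000000i)
Accumulated sum -0.106135+0.000000i; after 4π/(2l+1) scaling, -0.266746+0.000000i ⇒ P_2 = -0.266746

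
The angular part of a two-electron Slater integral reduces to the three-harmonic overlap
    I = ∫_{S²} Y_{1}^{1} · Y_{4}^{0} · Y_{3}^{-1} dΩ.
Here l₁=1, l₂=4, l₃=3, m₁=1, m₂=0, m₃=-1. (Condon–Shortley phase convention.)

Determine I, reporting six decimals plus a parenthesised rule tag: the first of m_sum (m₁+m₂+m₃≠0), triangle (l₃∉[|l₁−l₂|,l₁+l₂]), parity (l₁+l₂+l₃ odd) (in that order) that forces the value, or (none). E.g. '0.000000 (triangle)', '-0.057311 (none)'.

0.150786 (none)

Rules hold: Σm=0, L=8 even, 3≤3≤5.
N = 3·9·7 = 189
Δ = 2!·0!·6!/9! = 1/252
Racah Σ t=1..1: t=1:−1/36 = -1/36
⇒ 3j(1 4 3; 0 0 0)² = 4/63, sgn +1
Racah Σ t=0..0: t=0:+1/96 = 1/96
⇒ 3j(1 4 3; 1 0 -1)² = 1/42, sgn +1
4πI² = N·(3j₀)²·(3jₘ)² = 2/7
I = +1·√(0.285714/4π) = 0.15078601
No selection rule forces the value: the integral is nonzero (none).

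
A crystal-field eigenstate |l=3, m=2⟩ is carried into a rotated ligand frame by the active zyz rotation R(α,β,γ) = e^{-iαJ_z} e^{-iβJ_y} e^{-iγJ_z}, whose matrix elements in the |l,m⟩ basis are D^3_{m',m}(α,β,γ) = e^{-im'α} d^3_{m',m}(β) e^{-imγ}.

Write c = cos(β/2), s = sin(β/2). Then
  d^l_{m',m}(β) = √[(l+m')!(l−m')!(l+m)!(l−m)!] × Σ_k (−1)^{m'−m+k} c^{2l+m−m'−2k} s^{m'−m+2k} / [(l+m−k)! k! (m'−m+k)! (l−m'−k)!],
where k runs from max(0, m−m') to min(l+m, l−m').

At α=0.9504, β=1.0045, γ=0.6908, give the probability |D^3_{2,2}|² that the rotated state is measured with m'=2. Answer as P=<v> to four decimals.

P=0.0531

D^3_{2,2}(0.9504,1.0045,0.6908) = e^{-i·2·0.9504}·d^3_{2,2}(1.0045)·e^{-i·2·0.6908}. Compute d first:
c=cos(1.004500/2)=0.876502, s=sin(1.004500/2)=0.481399; N=√[120·1·120·1]=120.000000
The bounds max(0,m−m')=0 and min(l+m,l−m')=1 give 2 terms
  k=0: (−1)^0·120.0000/(120)·0.8765^6·0.4814^0 = +0.453436
  k=1: (−1)^1·120.0000/(24)·0.8765^4·0.4814^2 = -0.683898
d^3_{2,2}(1.0045) = +0.453436 -0.683898 = -0.230461
|D^3_{2,2}|² = |d^3_{2,2}(β)|² = (-0.230461)² = 0.053112 (the z-rotation phases have unit modulus)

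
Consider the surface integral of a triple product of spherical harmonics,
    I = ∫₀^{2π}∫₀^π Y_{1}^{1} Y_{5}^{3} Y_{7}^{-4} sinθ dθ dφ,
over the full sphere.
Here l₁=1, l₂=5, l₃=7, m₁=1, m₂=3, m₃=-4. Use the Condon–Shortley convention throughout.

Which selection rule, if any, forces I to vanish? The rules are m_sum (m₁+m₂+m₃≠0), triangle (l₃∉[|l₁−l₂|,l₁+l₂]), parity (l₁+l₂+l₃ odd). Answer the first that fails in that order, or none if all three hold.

azimuthal sum: 1 + 3 − 4 = 0  ✓
l₃ must lie in [4,6]; have l₃=7  ✗
L = 1 + 5 + 7 = 13 (odd)

triangle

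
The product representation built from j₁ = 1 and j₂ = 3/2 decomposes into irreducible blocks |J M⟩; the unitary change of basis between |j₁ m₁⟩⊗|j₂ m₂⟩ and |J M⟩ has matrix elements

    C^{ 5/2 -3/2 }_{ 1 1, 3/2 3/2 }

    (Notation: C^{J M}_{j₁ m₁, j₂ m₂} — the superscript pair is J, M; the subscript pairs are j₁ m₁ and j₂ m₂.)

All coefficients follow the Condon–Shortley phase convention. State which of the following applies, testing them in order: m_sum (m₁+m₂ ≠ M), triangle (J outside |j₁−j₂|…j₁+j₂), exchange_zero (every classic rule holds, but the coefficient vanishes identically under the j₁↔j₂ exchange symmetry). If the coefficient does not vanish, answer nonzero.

m_sum

m-sum: m₁+m₂ = 1+3/2 = 5/2, M = -3/2  ✗ ⇒ coefficient is 0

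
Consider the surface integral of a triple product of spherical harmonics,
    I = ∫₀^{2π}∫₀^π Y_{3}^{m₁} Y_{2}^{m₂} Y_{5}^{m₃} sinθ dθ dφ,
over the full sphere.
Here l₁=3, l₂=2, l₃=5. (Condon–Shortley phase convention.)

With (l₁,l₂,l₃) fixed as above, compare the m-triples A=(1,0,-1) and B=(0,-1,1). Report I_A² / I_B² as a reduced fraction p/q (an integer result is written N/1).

Shared (l₁,l₂,l₃)=(3,2,5): N and (l;000)² cancel in I_A²/I_B².
A: Δ = 0!·6!·4!/11! = 1/2310; Racah Σ t=0..0: t=0:+1/192 = 1/192; ⇒ 3j(3 2 5; 1 0 -1)² = 3/77, sgn +1
B: Δ = 0!·6!·4!/11! = 1/2310; Racah Σ t=0..0: t=0:+1/216 = 1/216; ⇒ 3j(3 2 5; 0 -1 1)² = 8/231, sgn +1
I_A²/I_B² = (3/77)/(8/231) = 9/8

9/8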